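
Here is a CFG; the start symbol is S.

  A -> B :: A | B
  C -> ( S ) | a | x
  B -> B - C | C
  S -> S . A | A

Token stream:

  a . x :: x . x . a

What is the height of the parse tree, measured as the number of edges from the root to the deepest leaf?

7

[S [S [S [S [A [B [C a]]]] . [A [B [C x]] :: [A [B [C x]]]]] . [A [B [C x]]]] . [A [B [C a]]]]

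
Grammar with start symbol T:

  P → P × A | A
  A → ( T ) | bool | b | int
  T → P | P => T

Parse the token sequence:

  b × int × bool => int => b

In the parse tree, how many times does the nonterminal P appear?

5

[T [P [P [P [A b]] × [A int]] × [A bool]] => [T [P [A int]] => [T [P [A b]]]]]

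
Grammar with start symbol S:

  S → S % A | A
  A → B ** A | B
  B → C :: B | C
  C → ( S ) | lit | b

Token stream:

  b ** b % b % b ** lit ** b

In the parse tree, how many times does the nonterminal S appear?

3

[S [S [S [A [B [C b]] ** [A [B [C b]]]]] % [A [B [C b]]]] % [A [B [C b]] ** [A [B [C lit]] ** [A [B [C b]]]]]]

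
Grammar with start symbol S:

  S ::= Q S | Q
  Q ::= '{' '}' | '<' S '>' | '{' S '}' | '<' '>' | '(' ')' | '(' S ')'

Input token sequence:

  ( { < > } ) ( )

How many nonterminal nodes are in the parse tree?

[S [Q ( [S [Q { [S [Q < >]] }]] )] [S [Q ( )]]]

8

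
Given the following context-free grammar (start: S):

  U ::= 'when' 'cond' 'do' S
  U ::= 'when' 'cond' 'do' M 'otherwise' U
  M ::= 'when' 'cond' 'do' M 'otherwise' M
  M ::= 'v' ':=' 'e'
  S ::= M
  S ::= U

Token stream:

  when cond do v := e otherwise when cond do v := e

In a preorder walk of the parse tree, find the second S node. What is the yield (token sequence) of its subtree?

[S [U when cond do [M v := e] otherwise [U when cond do [S [M v := e]]]]]

v := e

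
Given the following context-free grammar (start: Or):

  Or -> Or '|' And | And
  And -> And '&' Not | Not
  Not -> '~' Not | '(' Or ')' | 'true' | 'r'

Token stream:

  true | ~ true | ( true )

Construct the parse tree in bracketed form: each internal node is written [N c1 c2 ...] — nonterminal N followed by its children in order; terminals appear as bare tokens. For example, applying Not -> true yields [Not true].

Or
Or | And
Or | And | And
And | And | And
Not | And | And
true | And | And
true | Not | And
true | ~ Not | And
true | ~ true | And
true | ~ true | Not
true | ~ true | ( Or )
true | ~ true | ( And )
true | ~ true | ( Not )
true | ~ true | ( true )

[Or [Or [Or [And [Not true]]] | [And [Not ~ [Not true]]]] | [And [Not ( [Or [And [Not true]]] )]]]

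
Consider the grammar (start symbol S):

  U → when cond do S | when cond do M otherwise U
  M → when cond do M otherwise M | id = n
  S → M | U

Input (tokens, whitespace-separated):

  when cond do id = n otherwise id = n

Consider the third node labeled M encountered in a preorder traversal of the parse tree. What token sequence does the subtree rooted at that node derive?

id = n

[S [M when cond do [M id = n] otherwise [M id = n]]]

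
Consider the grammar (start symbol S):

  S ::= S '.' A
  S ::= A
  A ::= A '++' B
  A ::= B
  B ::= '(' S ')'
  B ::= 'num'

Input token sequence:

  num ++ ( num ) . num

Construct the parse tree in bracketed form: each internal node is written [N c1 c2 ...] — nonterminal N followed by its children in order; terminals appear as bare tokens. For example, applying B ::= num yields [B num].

[S [S [A [A [B num]] ++ [B ( [S [A [B num]]] )]]] . [A [B num]]]

S
S . A
A . A
A ++ B . A
B ++ B . A
num ++ B . A
num ++ ( S ) . A
num ++ ( A ) . A
num ++ ( B ) . A
num ++ ( num ) . A
num ++ ( num ) . B
num ++ ( num ) . num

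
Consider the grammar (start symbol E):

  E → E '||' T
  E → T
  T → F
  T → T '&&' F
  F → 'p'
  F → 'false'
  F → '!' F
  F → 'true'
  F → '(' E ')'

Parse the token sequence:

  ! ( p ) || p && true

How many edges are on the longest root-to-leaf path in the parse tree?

[E [E [T [F ! [F ( [E [T [F p]]] )]]]] || [T [T [F p]] && [F true]]]

8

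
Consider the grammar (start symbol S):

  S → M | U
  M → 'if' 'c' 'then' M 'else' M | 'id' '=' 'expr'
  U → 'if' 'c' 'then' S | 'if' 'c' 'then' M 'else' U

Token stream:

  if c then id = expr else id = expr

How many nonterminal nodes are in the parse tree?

4

[S [M if c then [M id = expr] else [M id = expr]]]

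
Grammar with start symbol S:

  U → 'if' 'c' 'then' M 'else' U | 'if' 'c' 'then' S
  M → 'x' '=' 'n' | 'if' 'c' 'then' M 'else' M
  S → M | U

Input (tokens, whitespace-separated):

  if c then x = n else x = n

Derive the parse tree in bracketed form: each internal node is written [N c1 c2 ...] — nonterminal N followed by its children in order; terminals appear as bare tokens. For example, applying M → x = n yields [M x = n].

[S [M if c then [M x = n] else [M x = n]]]

S
M
if c then M else M
if c then x = n else M
if c then x = n else x = n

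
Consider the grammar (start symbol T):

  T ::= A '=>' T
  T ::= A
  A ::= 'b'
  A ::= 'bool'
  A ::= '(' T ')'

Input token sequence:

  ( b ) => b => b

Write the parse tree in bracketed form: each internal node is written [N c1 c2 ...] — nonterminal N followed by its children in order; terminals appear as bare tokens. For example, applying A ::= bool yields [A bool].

T
A => T
( T ) => T
( A ) => T
( b ) => T
( b ) => A => T
( b ) => b => T
( b ) => b => A
( b ) => b => b

[T [A ( [T [A b]] )] => [T [A b] => [T [A b]]]]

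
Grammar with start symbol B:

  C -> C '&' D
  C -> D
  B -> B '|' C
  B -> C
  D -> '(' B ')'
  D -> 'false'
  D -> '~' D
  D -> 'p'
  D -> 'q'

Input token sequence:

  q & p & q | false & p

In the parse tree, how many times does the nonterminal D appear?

[B [B [C [C [C [D q]] & [D p]] & [D q]]] | [C [C [D false]] & [D p]]]

5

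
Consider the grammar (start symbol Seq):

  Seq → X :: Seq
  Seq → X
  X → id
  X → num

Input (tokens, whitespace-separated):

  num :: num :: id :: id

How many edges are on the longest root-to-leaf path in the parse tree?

5

[Seq [X num] :: [Seq [X num] :: [Seq [X id] :: [Seq [X id]]]]]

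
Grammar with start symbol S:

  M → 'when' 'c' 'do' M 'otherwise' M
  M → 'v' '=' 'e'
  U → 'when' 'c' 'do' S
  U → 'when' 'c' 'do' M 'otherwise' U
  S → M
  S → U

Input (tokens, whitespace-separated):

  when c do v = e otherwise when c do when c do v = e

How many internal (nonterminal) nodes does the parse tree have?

[S [U when c do [M v = e] otherwise [U when c do [S [U when c do [S [M v = e]]]]]]]

8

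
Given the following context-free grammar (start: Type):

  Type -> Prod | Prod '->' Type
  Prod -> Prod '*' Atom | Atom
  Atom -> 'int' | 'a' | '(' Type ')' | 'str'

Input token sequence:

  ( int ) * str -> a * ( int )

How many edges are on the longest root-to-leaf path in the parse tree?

7

[Type [Prod [Prod [Atom ( [Type [Prod [Atom int]]] )]] * [Atom str]] -> [Type [Prod [Prod [Atom a]] * [Atom ( [Type [Prod [Atom int]]] )]]]]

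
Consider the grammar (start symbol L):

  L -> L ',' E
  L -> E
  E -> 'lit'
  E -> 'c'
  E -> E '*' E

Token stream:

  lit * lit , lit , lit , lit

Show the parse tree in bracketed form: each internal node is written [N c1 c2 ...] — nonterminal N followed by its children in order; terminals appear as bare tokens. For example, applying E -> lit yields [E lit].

L
L , E
L , E , E
L , E , E , E
E , E , E , E
E * E , E , E , E
lit * E , E , E , E
lit * lit , E , E , E
lit * lit , lit , E , E
lit * lit , lit , lit , E
lit * lit , lit , lit , lit

[L [L [L [L [E [E lit] * [E lit]]] , [E lit]] , [E lit]] , [E lit]]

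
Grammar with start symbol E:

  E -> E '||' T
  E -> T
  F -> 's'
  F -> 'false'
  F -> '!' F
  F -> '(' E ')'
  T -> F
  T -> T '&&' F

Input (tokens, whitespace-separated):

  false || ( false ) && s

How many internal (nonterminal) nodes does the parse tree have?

11

[E [E [T [F false]]] || [T [T [F ( [E [T [F false]]] )]] && [F s]]]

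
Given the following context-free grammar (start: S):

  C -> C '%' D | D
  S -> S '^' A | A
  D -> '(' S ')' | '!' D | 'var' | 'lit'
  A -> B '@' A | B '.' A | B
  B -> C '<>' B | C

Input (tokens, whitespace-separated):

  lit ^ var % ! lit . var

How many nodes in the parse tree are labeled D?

5

[S [S [A [B [C [D lit]]]]] ^ [A [B [C [C [D var]] % [D ! [D lit]]]] . [A [B [C [D var]]]]]]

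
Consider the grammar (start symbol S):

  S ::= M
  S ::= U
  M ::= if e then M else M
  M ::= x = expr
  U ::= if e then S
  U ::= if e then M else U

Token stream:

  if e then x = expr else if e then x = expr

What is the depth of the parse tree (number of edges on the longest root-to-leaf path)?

5

[S [U if e then [M x = expr] else [U if e then [S [M x = expr]]]]]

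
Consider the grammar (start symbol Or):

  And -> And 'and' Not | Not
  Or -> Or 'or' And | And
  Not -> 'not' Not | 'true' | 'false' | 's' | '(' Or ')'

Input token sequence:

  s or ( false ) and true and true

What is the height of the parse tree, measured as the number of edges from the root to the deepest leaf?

[Or [Or [And [Not s]]] or [And [And [And [Not ( [Or [And [Not false]]] )]] and [Not true]] and [Not true]]]

8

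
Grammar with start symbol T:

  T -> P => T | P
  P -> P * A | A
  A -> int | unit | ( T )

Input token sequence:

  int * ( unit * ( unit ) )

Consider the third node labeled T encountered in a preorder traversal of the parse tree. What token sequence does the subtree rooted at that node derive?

[T [P [P [A int]] * [A ( [T [P [P [A unit]] * [A ( [T [P [A unit]]] )]]] )]]]

unit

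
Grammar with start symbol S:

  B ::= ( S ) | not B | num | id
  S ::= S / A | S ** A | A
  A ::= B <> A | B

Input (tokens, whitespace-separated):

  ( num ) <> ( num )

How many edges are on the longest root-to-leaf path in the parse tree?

7

[S [A [B ( [S [A [B num]]] )] <> [A [B ( [S [A [B num]]] )]]]]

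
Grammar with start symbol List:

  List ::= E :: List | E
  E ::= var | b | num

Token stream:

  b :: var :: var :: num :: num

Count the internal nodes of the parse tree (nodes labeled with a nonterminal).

10

[List [E b] :: [List [E var] :: [List [E var] :: [List [E num] :: [List [E num]]]]]]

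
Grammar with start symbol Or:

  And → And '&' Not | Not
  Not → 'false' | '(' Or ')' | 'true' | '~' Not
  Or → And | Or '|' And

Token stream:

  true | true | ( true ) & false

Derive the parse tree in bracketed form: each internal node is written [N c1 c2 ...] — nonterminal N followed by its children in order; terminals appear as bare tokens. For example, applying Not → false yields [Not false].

Or
Or | And
Or | And | And
And | And | And
Not | And | And
true | And | And
true | Not | And
true | true | And
true | true | And & Not
true | true | Not & Not
true | true | ( Or ) & Not
true | true | ( And ) & Not
true | true | ( Not ) & Not
true | true | ( true ) & Not
true | true | ( true ) & false

[Or [Or [Or [And [Not true]]] | [And [Not true]]] | [And [And [Not ( [Or [And [Not true]]] )]] & [Not false]]]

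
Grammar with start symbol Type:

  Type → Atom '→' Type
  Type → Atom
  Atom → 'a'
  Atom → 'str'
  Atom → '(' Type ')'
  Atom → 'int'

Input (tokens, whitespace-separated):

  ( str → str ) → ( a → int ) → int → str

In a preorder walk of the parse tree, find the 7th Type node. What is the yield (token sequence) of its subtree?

[Type [Atom ( [Type [Atom str] → [Type [Atom str]]] )] → [Type [Atom ( [Type [Atom a] → [Type [Atom int]]] )] → [Type [Atom int] → [Type [Atom str]]]]]

int → str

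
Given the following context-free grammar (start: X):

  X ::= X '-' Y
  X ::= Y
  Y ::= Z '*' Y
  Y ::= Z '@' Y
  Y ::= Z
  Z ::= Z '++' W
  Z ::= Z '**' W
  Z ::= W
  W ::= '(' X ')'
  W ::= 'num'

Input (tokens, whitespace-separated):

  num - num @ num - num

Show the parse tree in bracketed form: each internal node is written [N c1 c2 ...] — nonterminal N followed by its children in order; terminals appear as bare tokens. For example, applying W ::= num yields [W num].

[X [X [X [Y [Z [W num]]]] - [Y [Z [W num]] @ [Y [Z [W num]]]]] - [Y [Z [W num]]]]

X
X - Y
X - Y - Y
Y - Y - Y
Z - Y - Y
W - Y - Y
num - Y - Y
num - Z @ Y - Y
num - W @ Y - Y
num - num @ Y - Y
num - num @ Z - Y
num - num @ W - Y
num - num @ num - Y
num - num @ num - Z
num - num @ num - W
num - num @ num - num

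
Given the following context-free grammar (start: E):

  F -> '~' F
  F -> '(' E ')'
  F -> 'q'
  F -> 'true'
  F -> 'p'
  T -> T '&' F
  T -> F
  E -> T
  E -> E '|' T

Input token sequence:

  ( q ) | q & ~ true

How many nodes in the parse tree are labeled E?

[E [E [T [F ( [E [T [F q]]] )]]] | [T [T [F q]] & [F ~ [F true]]]]

3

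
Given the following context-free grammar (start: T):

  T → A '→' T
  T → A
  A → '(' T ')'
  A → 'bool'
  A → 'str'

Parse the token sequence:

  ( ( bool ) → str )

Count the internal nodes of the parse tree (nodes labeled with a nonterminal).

8

[T [A ( [T [A ( [T [A bool]] )] → [T [A str]]] )]]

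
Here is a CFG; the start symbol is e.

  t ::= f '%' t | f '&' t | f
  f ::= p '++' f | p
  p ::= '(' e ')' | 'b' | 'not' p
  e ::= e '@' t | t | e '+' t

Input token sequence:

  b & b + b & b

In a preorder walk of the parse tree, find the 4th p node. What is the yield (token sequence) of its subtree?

[e [e [t [f [p b]] & [t [f [p b]]]]] + [t [f [p b]] & [t [f [p b]]]]]

b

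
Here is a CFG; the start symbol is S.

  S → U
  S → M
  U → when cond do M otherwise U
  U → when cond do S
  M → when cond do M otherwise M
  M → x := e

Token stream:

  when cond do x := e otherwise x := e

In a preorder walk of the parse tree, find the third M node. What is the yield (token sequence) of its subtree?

[S [M when cond do [M x := e] otherwise [M x := e]]]

x := e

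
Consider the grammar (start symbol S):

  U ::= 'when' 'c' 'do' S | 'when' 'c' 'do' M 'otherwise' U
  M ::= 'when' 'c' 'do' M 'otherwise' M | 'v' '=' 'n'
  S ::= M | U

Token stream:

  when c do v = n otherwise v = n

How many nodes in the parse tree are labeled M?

3

[S [M when c do [M v = n] otherwise [M v = n]]]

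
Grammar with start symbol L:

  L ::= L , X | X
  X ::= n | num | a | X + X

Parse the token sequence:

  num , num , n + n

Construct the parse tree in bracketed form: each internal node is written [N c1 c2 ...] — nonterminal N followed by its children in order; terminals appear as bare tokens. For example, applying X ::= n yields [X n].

[L [L [L [X num]] , [X num]] , [X [X n] + [X n]]]

L
L , X
L , X , X
X , X , X
num , X , X
num , num , X
num , num , X + X
num , num , n + X
num , num , n + n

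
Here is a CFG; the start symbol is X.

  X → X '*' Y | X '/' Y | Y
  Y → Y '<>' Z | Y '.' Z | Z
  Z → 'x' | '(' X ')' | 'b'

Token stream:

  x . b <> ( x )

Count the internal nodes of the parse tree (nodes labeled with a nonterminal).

[X [Y [Y [Y [Z x]] . [Z b]] <> [Z ( [X [Y [Z x]]] )]]]

10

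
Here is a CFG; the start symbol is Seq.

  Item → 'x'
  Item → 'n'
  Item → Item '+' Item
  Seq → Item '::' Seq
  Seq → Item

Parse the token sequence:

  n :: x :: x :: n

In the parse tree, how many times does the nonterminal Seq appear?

[Seq [Item n] :: [Seq [Item x] :: [Seq [Item x] :: [Seq [Item n]]]]]

4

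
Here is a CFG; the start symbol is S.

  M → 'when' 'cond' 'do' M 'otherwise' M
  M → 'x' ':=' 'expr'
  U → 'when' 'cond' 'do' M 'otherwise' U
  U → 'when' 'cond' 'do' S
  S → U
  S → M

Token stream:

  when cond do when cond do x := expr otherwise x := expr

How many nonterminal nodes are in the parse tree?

6

[S [U when cond do [S [M when cond do [M x := expr] otherwise [M x := expr]]]]]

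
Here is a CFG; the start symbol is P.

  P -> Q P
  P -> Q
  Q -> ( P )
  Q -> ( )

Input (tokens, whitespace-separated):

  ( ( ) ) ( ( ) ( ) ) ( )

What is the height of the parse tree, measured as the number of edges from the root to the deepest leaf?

[P [Q ( [P [Q ( )]] )] [P [Q ( [P [Q ( )] [P [Q ( )]]] )] [P [Q ( )]]]]

6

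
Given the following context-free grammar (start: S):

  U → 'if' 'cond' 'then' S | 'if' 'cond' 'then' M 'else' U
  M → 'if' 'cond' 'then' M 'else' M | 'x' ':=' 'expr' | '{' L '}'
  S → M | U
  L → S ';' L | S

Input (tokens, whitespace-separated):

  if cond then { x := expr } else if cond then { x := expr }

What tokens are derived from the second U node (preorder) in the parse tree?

[S [U if cond then [M { [L [S [M x := expr]]] }] else [U if cond then [S [M { [L [S [M x := expr]]] }]]]]]

if cond then { x := expr }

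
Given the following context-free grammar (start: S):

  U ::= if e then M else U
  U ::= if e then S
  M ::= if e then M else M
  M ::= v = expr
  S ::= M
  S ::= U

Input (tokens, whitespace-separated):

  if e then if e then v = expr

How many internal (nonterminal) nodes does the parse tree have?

[S [U if e then [S [U if e then [S [M v = expr]]]]]]

6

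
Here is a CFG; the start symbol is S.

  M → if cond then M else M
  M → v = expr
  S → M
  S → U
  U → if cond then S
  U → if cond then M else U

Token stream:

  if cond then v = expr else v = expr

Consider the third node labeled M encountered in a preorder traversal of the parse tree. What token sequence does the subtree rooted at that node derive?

v = expr

[S [M if cond then [M v = expr] else [M v = expr]]]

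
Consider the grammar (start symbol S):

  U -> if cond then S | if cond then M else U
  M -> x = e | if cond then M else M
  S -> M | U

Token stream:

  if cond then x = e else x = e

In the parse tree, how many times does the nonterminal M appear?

[S [M if cond then [M x = e] else [M x = e]]]

3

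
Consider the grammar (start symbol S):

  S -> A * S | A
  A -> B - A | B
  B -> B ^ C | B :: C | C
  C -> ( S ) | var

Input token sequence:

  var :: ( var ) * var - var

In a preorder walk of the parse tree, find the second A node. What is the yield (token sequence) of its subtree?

var

[S [A [B [B [C var]] :: [C ( [S [A [B [C var]]]] )]]] * [S [A [B [C var]] - [A [B [C var]]]]]]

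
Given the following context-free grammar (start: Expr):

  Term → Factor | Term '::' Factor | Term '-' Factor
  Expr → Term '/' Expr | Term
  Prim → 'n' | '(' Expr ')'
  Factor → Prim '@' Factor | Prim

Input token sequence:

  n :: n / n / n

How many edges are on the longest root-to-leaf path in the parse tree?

6

[Expr [Term [Term [Factor [Prim n]]] :: [Factor [Prim n]]] / [Expr [Term [Factor [Prim n]]] / [Expr [Term [Factor [Prim n]]]]]]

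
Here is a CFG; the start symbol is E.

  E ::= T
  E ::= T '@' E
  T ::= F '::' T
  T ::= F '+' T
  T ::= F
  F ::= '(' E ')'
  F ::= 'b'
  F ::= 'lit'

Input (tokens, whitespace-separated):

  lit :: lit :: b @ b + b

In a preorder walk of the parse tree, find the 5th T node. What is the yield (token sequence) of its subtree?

[E [T [F lit] :: [T [F lit] :: [T [F b]]]] @ [E [T [F b] + [T [F b]]]]]

b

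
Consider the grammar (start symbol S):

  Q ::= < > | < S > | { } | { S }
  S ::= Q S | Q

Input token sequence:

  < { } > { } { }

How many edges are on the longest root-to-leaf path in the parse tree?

4

[S [Q < [S [Q { }]] >] [S [Q { }] [S [Q { }]]]]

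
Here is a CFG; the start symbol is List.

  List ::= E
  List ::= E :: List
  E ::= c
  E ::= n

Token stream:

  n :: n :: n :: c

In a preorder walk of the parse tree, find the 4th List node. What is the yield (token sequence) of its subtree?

c

[List [E n] :: [List [E n] :: [List [E n] :: [List [E c]]]]]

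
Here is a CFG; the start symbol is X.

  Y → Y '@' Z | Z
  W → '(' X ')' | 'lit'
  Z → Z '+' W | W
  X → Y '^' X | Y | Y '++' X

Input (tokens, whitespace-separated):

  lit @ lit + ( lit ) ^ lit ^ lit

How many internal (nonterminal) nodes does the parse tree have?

21

[X [Y [Y [Z [W lit]]] @ [Z [Z [W lit]] + [W ( [X [Y [Z [W lit]]]] )]]] ^ [X [Y [Z [W lit]]] ^ [X [Y [Z [W lit]]]]]]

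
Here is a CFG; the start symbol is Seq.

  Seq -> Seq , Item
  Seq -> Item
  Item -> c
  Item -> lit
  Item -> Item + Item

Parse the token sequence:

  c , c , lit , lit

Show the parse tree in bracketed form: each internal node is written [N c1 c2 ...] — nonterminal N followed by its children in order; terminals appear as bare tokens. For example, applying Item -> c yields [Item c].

Seq
Seq , Item
Seq , Item , Item
Seq , Item , Item , Item
Item , Item , Item , Item
c , Item , Item , Item
c , c , Item , Item
c , c , lit , Item
c , c , lit , lit

[Seq [Seq [Seq [Seq [Item c]] , [Item c]] , [Item lit]] , [Item lit]]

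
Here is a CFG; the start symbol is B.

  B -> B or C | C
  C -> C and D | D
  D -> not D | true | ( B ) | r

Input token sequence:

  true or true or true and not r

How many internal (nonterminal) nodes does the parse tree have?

12

[B [B [B [C [D true]]] or [C [D true]]] or [C [C [D true]] and [D not [D r]]]]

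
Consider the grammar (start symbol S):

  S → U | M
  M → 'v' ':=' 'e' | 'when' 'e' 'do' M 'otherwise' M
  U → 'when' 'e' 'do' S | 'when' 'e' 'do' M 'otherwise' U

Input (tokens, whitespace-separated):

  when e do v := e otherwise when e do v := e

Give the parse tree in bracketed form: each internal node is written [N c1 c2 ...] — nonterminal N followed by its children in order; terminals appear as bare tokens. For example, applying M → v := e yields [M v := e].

S
U
when e do M otherwise U
when e do v := e otherwise U
when e do v := e otherwise when e do S
when e do v := e otherwise when e do M
when e do v := e otherwise when e do v := e

[S [U when e do [M v := e] otherwise [U when e do [S [M v := e]]]]]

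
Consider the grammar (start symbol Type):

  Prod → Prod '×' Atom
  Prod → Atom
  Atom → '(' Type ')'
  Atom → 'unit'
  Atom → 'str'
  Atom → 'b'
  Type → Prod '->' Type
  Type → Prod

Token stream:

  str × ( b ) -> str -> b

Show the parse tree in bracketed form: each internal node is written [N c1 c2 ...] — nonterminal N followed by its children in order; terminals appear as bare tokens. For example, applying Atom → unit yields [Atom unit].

[Type [Prod [Prod [Atom str]] × [Atom ( [Type [Prod [Atom b]]] )]] -> [Type [Prod [Atom str]] -> [Type [Prod [Atom b]]]]]

Type
Prod -> Type
Prod × Atom -> Type
Atom × Atom -> Type
str × Atom -> Type
str × ( Type ) -> Type
str × ( Prod ) -> Type
str × ( Atom ) -> Type
str × ( b ) -> Type
str × ( b ) -> Prod -> Type
str × ( b ) -> Atom -> Type
str × ( b ) -> str -> Type
str × ( b ) -> str -> Prod
str × ( b ) -> str -> Atom
str × ( b ) -> str -> b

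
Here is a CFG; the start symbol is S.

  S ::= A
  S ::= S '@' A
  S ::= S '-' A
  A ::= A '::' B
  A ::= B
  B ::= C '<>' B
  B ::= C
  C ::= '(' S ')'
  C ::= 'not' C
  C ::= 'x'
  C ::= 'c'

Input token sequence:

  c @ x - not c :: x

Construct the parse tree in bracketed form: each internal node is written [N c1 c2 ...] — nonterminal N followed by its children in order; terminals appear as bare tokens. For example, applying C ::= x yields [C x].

S
S - A
S @ A - A
A @ A - A
B @ A - A
C @ A - A
c @ A - A
c @ B - A
c @ C - A
c @ x - A
c @ x - A :: B
c @ x - B :: B
c @ x - C :: B
c @ x - not C :: B
c @ x - not c :: B
c @ x - not c :: C
c @ x - not c :: x

[S [S [S [A [B [C c]]]] @ [A [B [C x]]]] - [A [A [B [C not [C c]]]] :: [B [C x]]]]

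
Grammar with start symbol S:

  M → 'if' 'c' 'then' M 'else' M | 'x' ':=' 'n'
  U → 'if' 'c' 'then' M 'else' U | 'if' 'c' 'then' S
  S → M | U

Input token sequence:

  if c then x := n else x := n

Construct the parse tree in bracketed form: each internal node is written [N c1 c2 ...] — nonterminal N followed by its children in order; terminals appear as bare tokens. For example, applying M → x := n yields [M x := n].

S
M
if c then M else M
if c then x := n else M
if c then x := n else x := n

[S [M if c then [M x := n] else [M x := n]]]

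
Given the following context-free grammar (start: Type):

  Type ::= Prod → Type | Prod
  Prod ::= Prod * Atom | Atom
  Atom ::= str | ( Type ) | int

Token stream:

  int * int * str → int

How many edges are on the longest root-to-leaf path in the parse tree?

5

[Type [Prod [Prod [Prod [Atom int]] * [Atom int]] * [Atom str]] → [Type [Prod [Atom int]]]]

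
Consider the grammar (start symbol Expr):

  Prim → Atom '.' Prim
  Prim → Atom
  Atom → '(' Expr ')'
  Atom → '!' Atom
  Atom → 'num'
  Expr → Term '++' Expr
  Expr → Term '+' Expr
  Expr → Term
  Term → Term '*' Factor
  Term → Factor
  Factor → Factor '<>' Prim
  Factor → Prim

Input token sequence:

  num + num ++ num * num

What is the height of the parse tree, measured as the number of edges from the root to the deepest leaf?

[Expr [Term [Factor [Prim [Atom num]]]] + [Expr [Term [Factor [Prim [Atom num]]]] ++ [Expr [Term [Term [Factor [Prim [Atom num]]]] * [Factor [Prim [Atom num]]]]]]]

8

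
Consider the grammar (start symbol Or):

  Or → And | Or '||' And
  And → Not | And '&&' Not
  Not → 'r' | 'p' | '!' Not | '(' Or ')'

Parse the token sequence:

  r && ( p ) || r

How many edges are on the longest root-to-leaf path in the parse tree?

[Or [Or [And [And [Not r]] && [Not ( [Or [And [Not p]]] )]]] || [And [Not r]]]

7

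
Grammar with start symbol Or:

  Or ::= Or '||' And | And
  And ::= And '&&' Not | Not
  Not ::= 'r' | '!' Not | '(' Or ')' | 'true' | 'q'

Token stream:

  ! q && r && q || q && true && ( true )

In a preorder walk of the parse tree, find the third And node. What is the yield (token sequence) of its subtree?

! q

[Or [Or [And [And [And [Not ! [Not q]]] && [Not r]] && [Not q]]] || [And [And [And [Not q]] && [Not true]] && [Not ( [Or [And [Not true]]] )]]]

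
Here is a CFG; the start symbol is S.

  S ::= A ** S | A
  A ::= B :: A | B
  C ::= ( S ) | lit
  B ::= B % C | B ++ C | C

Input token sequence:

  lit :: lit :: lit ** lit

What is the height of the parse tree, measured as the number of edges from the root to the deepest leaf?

6

[S [A [B [C lit]] :: [A [B [C lit]] :: [A [B [C lit]]]]] ** [S [A [B [C lit]]]]]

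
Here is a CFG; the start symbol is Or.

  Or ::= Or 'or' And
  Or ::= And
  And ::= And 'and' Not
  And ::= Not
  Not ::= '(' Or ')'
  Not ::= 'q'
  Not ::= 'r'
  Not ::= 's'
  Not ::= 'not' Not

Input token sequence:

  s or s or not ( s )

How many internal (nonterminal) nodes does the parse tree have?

[Or [Or [Or [And [Not s]]] or [And [Not s]]] or [And [Not not [Not ( [Or [And [Not s]]] )]]]]

13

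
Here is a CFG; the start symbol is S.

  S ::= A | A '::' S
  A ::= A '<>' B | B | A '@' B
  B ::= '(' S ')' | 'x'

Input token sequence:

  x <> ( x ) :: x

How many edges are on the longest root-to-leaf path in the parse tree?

[S [A [A [B x]] <> [B ( [S [A [B x]]] )]] :: [S [A [B x]]]]

6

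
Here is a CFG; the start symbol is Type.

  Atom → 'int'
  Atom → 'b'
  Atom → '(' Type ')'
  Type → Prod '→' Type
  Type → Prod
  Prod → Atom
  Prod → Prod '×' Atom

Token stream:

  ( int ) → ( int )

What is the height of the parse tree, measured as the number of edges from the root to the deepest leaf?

[Type [Prod [Atom ( [Type [Prod [Atom int]]] )]] → [Type [Prod [Atom ( [Type [Prod [Atom int]]] )]]]]

7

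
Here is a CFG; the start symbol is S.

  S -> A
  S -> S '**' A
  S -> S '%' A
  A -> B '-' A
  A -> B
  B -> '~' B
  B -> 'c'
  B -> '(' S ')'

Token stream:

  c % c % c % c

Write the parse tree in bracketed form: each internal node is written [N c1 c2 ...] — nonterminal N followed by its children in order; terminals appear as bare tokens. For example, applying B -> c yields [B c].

[S [S [S [S [A [B c]]] % [A [B c]]] % [A [B c]]] % [A [B c]]]

S
S % A
S % A % A
S % A % A % A
A % A % A % A
B % A % A % A
c % A % A % A
c % B % A % A
c % c % A % A
c % c % B % A
c % c % c % A
c % c % c % B
c % c % c % c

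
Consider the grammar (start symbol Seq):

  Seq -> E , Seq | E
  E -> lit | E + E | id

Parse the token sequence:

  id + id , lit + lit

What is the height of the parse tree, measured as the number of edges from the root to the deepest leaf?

4

[Seq [E [E id] + [E id]] , [Seq [E [E lit] + [E lit]]]]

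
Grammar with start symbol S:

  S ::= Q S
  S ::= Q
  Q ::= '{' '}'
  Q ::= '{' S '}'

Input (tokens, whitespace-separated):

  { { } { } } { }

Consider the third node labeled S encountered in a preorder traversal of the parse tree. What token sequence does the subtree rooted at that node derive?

{ }

[S [Q { [S [Q { }] [S [Q { }]]] }] [S [Q { }]]]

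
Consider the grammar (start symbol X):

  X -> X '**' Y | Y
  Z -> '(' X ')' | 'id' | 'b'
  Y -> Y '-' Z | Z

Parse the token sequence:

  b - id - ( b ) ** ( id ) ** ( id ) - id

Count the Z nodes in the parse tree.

9

[X [X [X [Y [Y [Y [Z b]] - [Z id]] - [Z ( [X [Y [Z b]]] )]]] ** [Y [Z ( [X [Y [Z id]]] )]]] ** [Y [Y [Z ( [X [Y [Z id]]] )]] - [Z id]]]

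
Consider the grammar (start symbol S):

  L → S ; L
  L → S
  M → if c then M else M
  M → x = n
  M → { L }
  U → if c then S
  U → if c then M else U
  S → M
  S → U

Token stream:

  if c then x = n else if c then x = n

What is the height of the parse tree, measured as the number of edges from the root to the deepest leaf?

5

[S [U if c then [M x = n] else [U if c then [S [M x = n]]]]]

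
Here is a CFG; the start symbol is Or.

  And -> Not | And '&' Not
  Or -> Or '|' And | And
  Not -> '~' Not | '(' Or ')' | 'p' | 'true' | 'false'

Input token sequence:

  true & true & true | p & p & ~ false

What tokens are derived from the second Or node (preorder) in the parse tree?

[Or [Or [And [And [And [Not true]] & [Not true]] & [Not true]]] | [And [And [And [Not p]] & [Not p]] & [Not ~ [Not false]]]]

true & true & true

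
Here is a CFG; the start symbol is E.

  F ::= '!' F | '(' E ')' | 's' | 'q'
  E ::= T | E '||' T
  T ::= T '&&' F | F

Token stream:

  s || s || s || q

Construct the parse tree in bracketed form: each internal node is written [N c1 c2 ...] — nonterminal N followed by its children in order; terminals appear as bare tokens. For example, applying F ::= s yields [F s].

E
E || T
E || T || T
E || T || T || T
T || T || T || T
F || T || T || T
s || T || T || T
s || F || T || T
s || s || T || T
s || s || F || T
s || s || s || T
s || s || s || F
s || s || s || q

[E [E [E [E [T [F s]]] || [T [F s]]] || [T [F s]]] || [T [F q]]]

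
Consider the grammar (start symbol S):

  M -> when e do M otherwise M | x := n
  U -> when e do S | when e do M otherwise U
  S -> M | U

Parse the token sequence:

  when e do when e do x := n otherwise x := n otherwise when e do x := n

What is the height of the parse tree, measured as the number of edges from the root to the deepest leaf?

5

[S [U when e do [M when e do [M x := n] otherwise [M x := n]] otherwise [U when e do [S [M x := n]]]]]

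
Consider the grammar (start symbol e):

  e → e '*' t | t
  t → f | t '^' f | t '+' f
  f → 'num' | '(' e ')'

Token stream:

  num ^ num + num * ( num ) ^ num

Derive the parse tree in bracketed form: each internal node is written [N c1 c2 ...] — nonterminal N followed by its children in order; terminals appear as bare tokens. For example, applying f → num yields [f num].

e
e * t
t * t
t + f * t
t ^ f + f * t
f ^ f + f * t
num ^ f + f * t
num ^ num + f * t
num ^ num + num * t
num ^ num + num * t ^ f
num ^ num + num * f ^ f
num ^ num + num * ( e ) ^ f
num ^ num + num * ( t ) ^ f
num ^ num + num * ( f ) ^ f
num ^ num + num * ( num ) ^ f
num ^ num + num * ( num ) ^ num

[e [e [t [t [t [f num]] ^ [f num]] + [f num]]] * [t [t [f ( [e [t [f num]]] )]] ^ [f num]]]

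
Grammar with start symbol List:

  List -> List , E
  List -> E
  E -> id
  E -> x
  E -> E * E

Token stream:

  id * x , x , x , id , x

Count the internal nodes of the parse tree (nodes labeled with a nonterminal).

[List [List [List [List [List [E [E id] * [E x]]] , [E x]] , [E x]] , [E id]] , [E x]]

12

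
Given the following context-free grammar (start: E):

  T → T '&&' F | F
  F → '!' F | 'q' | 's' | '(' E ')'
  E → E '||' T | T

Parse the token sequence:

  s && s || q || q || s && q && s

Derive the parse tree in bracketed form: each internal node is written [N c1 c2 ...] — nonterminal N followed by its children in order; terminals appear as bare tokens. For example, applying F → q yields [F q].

E
E || T
E || T || T
E || T || T || T
T || T || T || T
T && F || T || T || T
F && F || T || T || T
s && F || T || T || T
s && s || T || T || T
s && s || F || T || T
s && s || q || T || T
s && s || q || F || T
s && s || q || q || T
s && s || q || q || T && F
s && s || q || q || T && F && F
s && s || q || q || F && F && F
s && s || q || q || s && F && F
s && s || q || q || s && q && F
s && s || q || q || s && q && s

[E [E [E [E [T [T [F s]] && [F s]]] || [T [F q]]] || [T [F q]]] || [T [T [T [F s]] && [F q]] && [F s]]]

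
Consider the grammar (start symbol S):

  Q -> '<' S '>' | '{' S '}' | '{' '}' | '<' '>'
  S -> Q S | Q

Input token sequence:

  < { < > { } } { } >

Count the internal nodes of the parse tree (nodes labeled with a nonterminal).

10

[S [Q < [S [Q { [S [Q < >] [S [Q { }]]] }] [S [Q { }]]] >]]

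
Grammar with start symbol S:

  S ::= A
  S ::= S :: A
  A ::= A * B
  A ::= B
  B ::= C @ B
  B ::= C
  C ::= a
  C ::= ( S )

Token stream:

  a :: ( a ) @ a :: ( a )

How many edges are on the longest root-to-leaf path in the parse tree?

[S [S [S [A [B [C a]]]] :: [A [B [C ( [S [A [B [C a]]]] )] @ [B [C a]]]]] :: [A [B [C ( [S [A [B [C a]]]] )]]]]

9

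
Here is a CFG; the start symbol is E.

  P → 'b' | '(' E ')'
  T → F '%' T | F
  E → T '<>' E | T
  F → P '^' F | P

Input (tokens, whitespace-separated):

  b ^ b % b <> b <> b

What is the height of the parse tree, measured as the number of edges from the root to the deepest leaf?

6

[E [T [F [P b] ^ [F [P b]]] % [T [F [P b]]]] <> [E [T [F [P b]]] <> [E [T [F [P b]]]]]]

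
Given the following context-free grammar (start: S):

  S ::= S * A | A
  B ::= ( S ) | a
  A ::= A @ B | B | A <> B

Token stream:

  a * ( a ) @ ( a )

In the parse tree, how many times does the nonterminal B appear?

5

[S [S [A [B a]]] * [A [A [B ( [S [A [B a]]] )]] @ [B ( [S [A [B a]]] )]]]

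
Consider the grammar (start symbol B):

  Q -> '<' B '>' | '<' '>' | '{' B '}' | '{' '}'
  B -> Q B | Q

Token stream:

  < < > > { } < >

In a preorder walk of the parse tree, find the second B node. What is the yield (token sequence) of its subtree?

< >

[B [Q < [B [Q < >]] >] [B [Q { }] [B [Q < >]]]]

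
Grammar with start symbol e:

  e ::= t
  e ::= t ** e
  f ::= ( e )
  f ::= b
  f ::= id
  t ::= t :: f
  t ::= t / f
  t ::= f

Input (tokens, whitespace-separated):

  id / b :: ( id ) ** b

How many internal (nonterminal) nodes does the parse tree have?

13

[e [t [t [t [f id]] / [f b]] :: [f ( [e [t [f id]]] )]] ** [e [t [f b]]]]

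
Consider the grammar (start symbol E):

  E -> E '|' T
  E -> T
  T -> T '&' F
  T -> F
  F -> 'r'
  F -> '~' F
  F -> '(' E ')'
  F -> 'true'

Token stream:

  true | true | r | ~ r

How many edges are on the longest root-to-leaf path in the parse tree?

6

[E [E [E [E [T [F true]]] | [T [F true]]] | [T [F r]]] | [T [F ~ [F r]]]]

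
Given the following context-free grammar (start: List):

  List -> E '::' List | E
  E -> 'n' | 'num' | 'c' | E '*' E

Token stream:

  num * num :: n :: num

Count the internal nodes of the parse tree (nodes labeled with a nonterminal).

[List [E [E num] * [E num]] :: [List [E n] :: [List [E num]]]]

8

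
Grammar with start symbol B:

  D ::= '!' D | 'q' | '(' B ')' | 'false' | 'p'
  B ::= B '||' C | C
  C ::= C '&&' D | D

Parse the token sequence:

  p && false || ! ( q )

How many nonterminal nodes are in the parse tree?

[B [B [C [C [D p]] && [D false]]] || [C [D ! [D ( [B [C [D q]]] )]]]]

12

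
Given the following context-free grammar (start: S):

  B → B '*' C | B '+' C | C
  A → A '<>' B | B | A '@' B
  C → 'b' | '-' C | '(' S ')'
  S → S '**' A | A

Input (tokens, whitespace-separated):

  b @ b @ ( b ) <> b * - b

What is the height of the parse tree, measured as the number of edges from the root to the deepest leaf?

9

[S [A [A [A [A [B [C b]]] @ [B [C b]]] @ [B [C ( [S [A [B [C b]]]] )]]] <> [B [B [C b]] * [C - [C b]]]]]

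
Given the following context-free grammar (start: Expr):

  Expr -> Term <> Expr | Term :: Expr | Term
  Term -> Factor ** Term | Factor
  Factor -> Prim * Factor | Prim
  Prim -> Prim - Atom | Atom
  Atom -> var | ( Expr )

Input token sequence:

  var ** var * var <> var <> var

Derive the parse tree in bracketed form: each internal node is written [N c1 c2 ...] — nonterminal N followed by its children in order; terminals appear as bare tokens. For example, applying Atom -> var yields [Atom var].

[Expr [Term [Factor [Prim [Atom var]]] ** [Term [Factor [Prim [Atom var]] * [Factor [Prim [Atom var]]]]]] <> [Expr [Term [Factor [Prim [Atom var]]]] <> [Expr [Term [Factor [Prim [Atom var]]]]]]]

Expr
Term <> Expr
Factor ** Term <> Expr
Prim ** Term <> Expr
Atom ** Term <> Expr
var ** Term <> Expr
var ** Factor <> Expr
var ** Prim * Factor <> Expr
var ** Atom * Factor <> Expr
var ** var * Factor <> Expr
var ** var * Prim <> Expr
var ** var * Atom <> Expr
var ** var * var <> Expr
var ** var * var <> Term <> Expr
var ** var * var <> Factor <> Expr
var ** var * var <> Prim <> Expr
var ** var * var <> Atom <> Expr
var ** var * var <> var <> Expr
var ** var * var <> var <> Term
var ** var * var <> var <> Factor
var ** var * var <> var <> Prim
var ** var * var <> var <> Atom
var ** var * var <> var <> var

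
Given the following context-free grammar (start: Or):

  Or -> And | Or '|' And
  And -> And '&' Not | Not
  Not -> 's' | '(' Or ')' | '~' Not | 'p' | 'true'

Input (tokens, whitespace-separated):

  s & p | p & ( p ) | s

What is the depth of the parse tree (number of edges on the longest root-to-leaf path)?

7

[Or [Or [Or [And [And [Not s]] & [Not p]]] | [And [And [Not p]] & [Not ( [Or [And [Not p]]] )]]] | [And [Not s]]]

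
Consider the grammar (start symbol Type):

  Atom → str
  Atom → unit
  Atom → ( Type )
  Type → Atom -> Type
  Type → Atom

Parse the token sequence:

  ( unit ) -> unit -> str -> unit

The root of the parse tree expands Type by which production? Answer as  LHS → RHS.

[Type [Atom ( [Type [Atom unit]] )] -> [Type [Atom unit] -> [Type [Atom str] -> [Type [Atom unit]]]]]

Type → Atom -> Type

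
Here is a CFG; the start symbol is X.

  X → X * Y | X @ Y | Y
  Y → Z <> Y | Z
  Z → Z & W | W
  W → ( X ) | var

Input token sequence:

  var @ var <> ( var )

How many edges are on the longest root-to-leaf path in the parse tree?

9

[X [X [Y [Z [W var]]]] @ [Y [Z [W var]] <> [Y [Z [W ( [X [Y [Z [W var]]]] )]]]]]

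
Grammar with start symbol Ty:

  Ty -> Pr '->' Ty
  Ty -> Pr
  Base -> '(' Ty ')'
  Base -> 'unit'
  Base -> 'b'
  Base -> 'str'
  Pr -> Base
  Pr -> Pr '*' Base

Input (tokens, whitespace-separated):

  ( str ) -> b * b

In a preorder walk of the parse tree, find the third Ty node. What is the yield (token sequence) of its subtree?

b * b

[Ty [Pr [Base ( [Ty [Pr [Base str]]] )]] -> [Ty [Pr [Pr [Base b]] * [Base b]]]]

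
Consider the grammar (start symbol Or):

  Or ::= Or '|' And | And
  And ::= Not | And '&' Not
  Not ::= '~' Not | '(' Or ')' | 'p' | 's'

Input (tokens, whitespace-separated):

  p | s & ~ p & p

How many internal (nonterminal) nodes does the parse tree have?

11

[Or [Or [And [Not p]]] | [And [And [And [Not s]] & [Not ~ [Not p]]] & [Not p]]]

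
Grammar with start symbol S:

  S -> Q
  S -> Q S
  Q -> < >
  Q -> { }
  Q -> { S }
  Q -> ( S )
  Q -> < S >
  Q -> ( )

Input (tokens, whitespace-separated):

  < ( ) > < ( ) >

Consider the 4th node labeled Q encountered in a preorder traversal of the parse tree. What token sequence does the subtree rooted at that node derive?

( )

[S [Q < [S [Q ( )]] >] [S [Q < [S [Q ( )]] >]]]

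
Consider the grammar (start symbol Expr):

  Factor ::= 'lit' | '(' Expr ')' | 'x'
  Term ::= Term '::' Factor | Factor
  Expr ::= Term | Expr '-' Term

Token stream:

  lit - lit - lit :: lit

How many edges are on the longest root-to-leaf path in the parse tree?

5

[Expr [Expr [Expr [Term [Factor lit]]] - [Term [Factor lit]]] - [Term [Term [Factor lit]] :: [Factor lit]]]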